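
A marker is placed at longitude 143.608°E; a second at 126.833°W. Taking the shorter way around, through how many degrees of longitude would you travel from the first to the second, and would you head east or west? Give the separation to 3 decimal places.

89.559° east

Raw difference: -126.833 − 143.608 = -270.441°.
Normalise into (−180°, 180°]: -270.441° + 360° = 89.559°.
Positive ⇒ the second point lies to the east; separation 89.559°.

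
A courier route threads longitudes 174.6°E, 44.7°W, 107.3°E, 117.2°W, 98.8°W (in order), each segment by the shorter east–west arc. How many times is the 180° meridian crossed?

Leg 1: +174.6° → -44.7°, shortest Δλ = 140.7° (east) — crosses 180°.
Leg 2: -44.7° → +107.3°, shortest Δλ = 152.0° (east) — does not cross 180°.
Leg 3: +107.3° → -117.2°, shortest Δλ = 135.5° (east) — crosses 180°.
Leg 4: -117.2° → -98.8°, shortest Δλ = 18.4° (east) — does not cross 180°.
Total crossings: 2.

2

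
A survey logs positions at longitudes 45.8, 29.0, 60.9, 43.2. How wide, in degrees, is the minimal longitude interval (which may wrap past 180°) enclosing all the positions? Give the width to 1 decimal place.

31.9°

Sort the longitudes: +29.0°, +43.2°, +45.8°, +60.9°.
Eastward gaps between consecutive values (wrapping around): 14.2°, 2.6°, 15.1°, 328.1°.
Largest gap = 328.1° ⇒ minimal covering band is its complement: 360° − 328.1° = 31.9°.
Band runs from +29.0° eastward to +60.9°.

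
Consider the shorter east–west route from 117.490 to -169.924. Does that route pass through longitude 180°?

Naïve |-169.924 − 117.490| = 287.414° > 180°, so the shorter arc goes the other way round — across 180°.
Signed shortest Δλ = ((-169.924 − 117.490 + 180) mod 360) − 180 = 72.586°.
Going east by 72.586° from +117.490° passes through 180° before reaching -169.924°.

Yes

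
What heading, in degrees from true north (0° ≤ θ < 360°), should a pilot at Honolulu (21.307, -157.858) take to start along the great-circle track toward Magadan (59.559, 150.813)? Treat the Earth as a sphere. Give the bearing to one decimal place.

Δλ = 150.813 − -157.858 = 308.671°; wrapped into (−180°, 180°]: -51.329°.
θ = atan2( sin Δλ · cos φ₂ , cos φ₁ · sin φ₂ − sin φ₁ · cos φ₂ · cos Δλ )
  = atan2(-0.39557, 0.68819) = -29.890° → normalised to [0°, 360°): 330.110°.

330.1°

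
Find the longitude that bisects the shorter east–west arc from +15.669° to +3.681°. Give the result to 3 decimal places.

Signed shortest Δλ from +15.669° to +3.681° is -11.988°.
Midpoint longitude = +15.669° + (-11.988°)/2 = +15.669° − 5.994° = +9.675°.

+9.675°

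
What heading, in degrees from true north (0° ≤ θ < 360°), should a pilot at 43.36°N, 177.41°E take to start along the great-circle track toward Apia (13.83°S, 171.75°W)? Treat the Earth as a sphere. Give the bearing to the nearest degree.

Δλ = -171.75 − 177.41 = -349.16°; wrapped into (−180°, 180°]: 10.84°.
θ = atan2( sin Δλ · cos φ₂ , cos φ₁ · sin φ₂ − sin φ₁ · cos φ₂ · cos Δλ )
  = atan2(0.18261, -0.82858) = 167.571° → normalised to [0°, 360°): 167.571°.

168°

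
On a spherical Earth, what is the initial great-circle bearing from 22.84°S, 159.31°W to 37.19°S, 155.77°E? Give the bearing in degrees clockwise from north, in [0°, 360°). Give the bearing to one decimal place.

239.0°

Δλ = 155.77 − -159.31 = 315.08°; wrapped into (−180°, 180°]: -44.92°.
θ = atan2( sin Δλ · cos φ₂ , cos φ₁ · sin φ₂ − sin φ₁ · cos φ₂ · cos Δλ )
  = atan2(-0.56252, -0.33811) = -121.008° → normalised to [0°, 360°): 238.992°.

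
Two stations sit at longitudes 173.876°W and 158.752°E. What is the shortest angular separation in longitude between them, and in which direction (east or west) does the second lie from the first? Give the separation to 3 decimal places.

27.372° west

Raw difference: 158.752 − -173.876 = 332.628°.
Normalise into (−180°, 180°]: 332.628° − 360° = -27.372°.
Negative ⇒ the second point lies to the west; separation 27.372°.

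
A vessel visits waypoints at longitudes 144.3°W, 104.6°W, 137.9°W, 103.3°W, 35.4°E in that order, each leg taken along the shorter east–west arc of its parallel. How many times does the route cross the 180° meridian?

Leg 1: -144.3° → -104.6°, shortest Δλ = 39.7° (east) — does not cross 180°.
Leg 2: -104.6° → -137.9°, shortest Δλ = -33.3° (west) — does not cross 180°.
Leg 3: -137.9° → -103.3°, shortest Δλ = 34.6° (east) — does not cross 180°.
Leg 4: -103.3° → +35.4°, shortest Δλ = 138.7° (east) — does not cross 180°.
Total crossings: 0.

0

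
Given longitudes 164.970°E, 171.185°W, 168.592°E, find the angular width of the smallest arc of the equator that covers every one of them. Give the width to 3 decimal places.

23.845°

Sort the longitudes: -171.185°, +164.970°, +168.592°.
Eastward gaps between consecutive values (wrapping around): 336.155°, 3.622°, 20.223°.
Largest gap = 336.155° ⇒ minimal covering band is its complement: 360° − 336.155° = 23.845°.
Band runs from +164.970° eastward to -171.185°, crossing the antimeridian.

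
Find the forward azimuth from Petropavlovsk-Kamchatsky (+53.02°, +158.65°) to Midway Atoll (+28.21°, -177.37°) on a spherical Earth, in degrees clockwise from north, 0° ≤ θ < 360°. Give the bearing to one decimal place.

135.1°

Δλ = -177.37 − 158.65 = -336.02°; wrapped into (−180°, 180°]: 23.98°.
θ = atan2( sin Δλ · cos φ₂ , cos φ₁ · sin φ₂ − sin φ₁ · cos φ₂ · cos Δλ )
  = atan2(0.35814, -0.35885) = 135.056° → normalised to [0°, 360°): 135.056°.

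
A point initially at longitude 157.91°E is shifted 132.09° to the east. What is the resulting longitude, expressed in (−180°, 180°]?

70.00°W

Start at +157.91°; shift +132.09° → +290.00°.
+290.00° lies outside (−180°, 180°]; subtract 360° → -70.00°.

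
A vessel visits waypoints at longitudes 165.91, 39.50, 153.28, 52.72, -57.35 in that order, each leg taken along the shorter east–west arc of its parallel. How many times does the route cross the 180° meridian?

0

Leg 1: +165.91° → +39.50°, shortest Δλ = -126.41° (west) — does not cross 180°.
Leg 2: +39.50° → +153.28°, shortest Δλ = 113.78° (east) — does not cross 180°.
Leg 3: +153.28° → +52.72°, shortest Δλ = -100.56° (west) — does not cross 180°.
Leg 4: +52.72° → -57.35°, shortest Δλ = -110.07° (west) — does not cross 180°.
Total crossings: 0.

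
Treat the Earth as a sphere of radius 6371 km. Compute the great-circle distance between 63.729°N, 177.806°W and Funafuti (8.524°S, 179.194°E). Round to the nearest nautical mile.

Δλ = 179.194 − -177.806 = 357.000°; wrapped into (−180°, 180°]: -3.000°.
Δφ = -8.524 − 63.729 = -72.253°.
a = sin²(Δφ/2) + cos φ₁ · cos φ₂ · sin²(Δλ/2) = 0.347893.
c = 2·atan2(√a, √(1−a)) = 1.26168 rad → d = 6371·c ≈ 8038.18 km ≈ 4340.27 nmi.

4340 nmi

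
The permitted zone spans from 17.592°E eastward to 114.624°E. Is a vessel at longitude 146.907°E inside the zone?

Band width going east from +17.592° to +114.624°: ((114.624 − 17.592) mod 360) = 97.032°.
Offset of +146.907° east of the west edge: ((146.907 − 17.592) mod 360) = 129.315°.
129.315° > 97.032° ⇒ outside.

No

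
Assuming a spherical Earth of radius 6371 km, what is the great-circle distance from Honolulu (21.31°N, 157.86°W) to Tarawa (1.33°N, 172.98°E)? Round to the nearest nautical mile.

Δλ = 172.98 − -157.86 = 330.84°; wrapped into (−180°, 180°]: -29.16°.
Δφ = 1.33 − 21.31 = -19.98°.
a = sin²(Δφ/2) + cos φ₁ · cos φ₂ · sin²(Δλ/2) = 0.089114.
c = 2·atan2(√a, √(1−a)) = 0.60628 rad → d = 6371·c ≈ 3862.63 km ≈ 2085.65 nmi.

2086 nmi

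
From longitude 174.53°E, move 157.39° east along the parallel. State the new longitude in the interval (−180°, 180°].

Start at +174.53°; shift +157.39° → +331.92°.
+331.92° lies outside (−180°, 180°]; subtract 360° → -28.08°.

28.08°W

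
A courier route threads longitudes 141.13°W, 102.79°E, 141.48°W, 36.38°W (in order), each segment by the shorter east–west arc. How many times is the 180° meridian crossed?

Leg 1: -141.13° → +102.79°, shortest Δλ = -116.08° (west) — crosses 180°.
Leg 2: +102.79° → -141.48°, shortest Δλ = 115.73° (east) — crosses 180°.
Leg 3: -141.48° → -36.38°, shortest Δλ = 105.1° (east) — does not cross 180°.
Total crossings: 2.

2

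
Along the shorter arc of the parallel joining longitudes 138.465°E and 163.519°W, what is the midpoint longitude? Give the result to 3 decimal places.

167.473°E

Signed shortest Δλ from +138.465° to -163.519° is +58.016°.
Midpoint longitude = +138.465° + (+58.016°)/2 = +138.465° + 29.008° = +167.473°.
(The naïve average (+138.465 + -163.519)/2 = -12.527° is on the wrong side of the globe.)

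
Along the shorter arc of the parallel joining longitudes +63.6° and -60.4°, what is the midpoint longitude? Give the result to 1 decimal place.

+1.6°

Signed shortest Δλ from +63.6° to -60.4° is -124.0°.
Midpoint longitude = +63.6° + (-124.0°)/2 = +63.6° − 62.0° = +1.6°.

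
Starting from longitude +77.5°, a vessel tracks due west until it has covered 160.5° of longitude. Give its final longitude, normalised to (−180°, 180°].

-83.0°

Start at +77.5°; shift −160.5° → -83.0°.
-83.0° already lies in (−180°, 180°].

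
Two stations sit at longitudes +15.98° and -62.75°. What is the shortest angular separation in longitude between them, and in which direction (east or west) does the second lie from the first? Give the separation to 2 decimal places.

Raw difference: -62.75 − 15.98 = -78.73°.
Normalise into (−180°, 180°]: -78.73° stays -78.73°.
Negative ⇒ the second point lies to the west; separation 78.73°.

78.73° west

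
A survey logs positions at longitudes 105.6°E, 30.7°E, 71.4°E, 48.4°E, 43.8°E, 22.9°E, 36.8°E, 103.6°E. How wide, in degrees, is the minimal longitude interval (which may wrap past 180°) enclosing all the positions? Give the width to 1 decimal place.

82.7°

Sort the longitudes: +22.9°, +30.7°, +36.8°, +43.8°, +48.4°, +71.4°, +103.6°, +105.6°.
Eastward gaps between consecutive values (wrapping around): 7.8°, 6.1°, 7.0°, 4.6°, 23.0°, 32.2°, 2.0°, 277.3°.
Largest gap = 277.3° ⇒ minimal covering band is its complement: 360° − 277.3° = 82.7°.
Band runs from +22.9° eastward to +105.6°.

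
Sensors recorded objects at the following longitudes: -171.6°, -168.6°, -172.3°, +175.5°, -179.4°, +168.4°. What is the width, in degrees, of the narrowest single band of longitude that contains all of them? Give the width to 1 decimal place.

23.0°

Sort the longitudes: -179.4°, -172.3°, -171.6°, -168.6°, +168.4°, +175.5°.
Eastward gaps between consecutive values (wrapping around): 7.1°, 0.7°, 3.0°, 337.0°, 7.1°, 5.1°.
Largest gap = 337.0° ⇒ minimal covering band is its complement: 360° − 337.0° = 23.0°.
Band runs from +168.4° eastward to -168.6°, crossing the antimeridian.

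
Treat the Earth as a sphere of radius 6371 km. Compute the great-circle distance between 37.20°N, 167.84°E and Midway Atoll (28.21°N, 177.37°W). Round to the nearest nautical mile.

Δλ = -177.37 − 167.84 = -345.21°; wrapped into (−180°, 180°]: 14.79°.
Δφ = 28.21 − 37.20 = -8.99°.
a = sin²(Δφ/2) + cos φ₁ · cos φ₂ · sin²(Δλ/2) = 0.017770.
c = 2·atan2(√a, √(1−a)) = 0.26741 rad → d = 6371·c ≈ 1703.64 km ≈ 919.89 nmi.

920 nmi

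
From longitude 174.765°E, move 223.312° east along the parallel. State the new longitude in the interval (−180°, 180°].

38.077°E

Start at +174.765°; shift +223.312° → +398.077°.
+398.077° lies outside (−180°, 180°]; subtract 360° → +38.077°.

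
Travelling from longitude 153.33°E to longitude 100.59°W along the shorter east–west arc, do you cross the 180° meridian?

Yes

Naïve |-100.59 − 153.33| = 253.92° > 180°, so the shorter arc goes the other way round — across 180°.
Signed shortest Δλ = ((-100.59 − 153.33 + 180) mod 360) − 180 = 106.08°.
Going east by 106.08° from +153.33° passes through 180° before reaching -100.59°.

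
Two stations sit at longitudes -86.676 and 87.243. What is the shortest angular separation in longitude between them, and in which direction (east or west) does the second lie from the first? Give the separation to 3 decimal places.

173.919° east

Raw difference: 87.243 − -86.676 = 173.919°.
Normalise into (−180°, 180°]: 173.919° stays 173.919°.
Positive ⇒ the second point lies to the east; separation 173.919°.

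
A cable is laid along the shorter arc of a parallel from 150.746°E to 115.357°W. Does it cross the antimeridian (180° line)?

Naïve |-115.357 − 150.746| = 266.103° > 180°, so the shorter arc goes the other way round — across 180°.
Signed shortest Δλ = ((-115.357 − 150.746 + 180) mod 360) − 180 = 93.897°.
Going east by 93.897° from +150.746° passes through 180° before reaching -115.357°.

Yes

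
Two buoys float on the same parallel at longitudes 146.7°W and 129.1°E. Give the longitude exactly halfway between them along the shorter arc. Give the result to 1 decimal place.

171.2°E

Signed shortest Δλ from -146.7° to +129.1° is -84.2°.
Midpoint longitude = -146.7° + (-84.2°)/2 = -146.7° − 42.1° = -188.8°.
Normalise into (−180°, 180°]: +171.2°.
(The naïve average (-146.7 + +129.1)/2 = -8.8° is on the wrong side of the globe.)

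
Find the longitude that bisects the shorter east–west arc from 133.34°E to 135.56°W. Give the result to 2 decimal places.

Signed shortest Δλ from +133.34° to -135.56° is +91.10°.
Midpoint longitude = +133.34° + (+91.10°)/2 = +133.34° + 45.55° = +178.89°.
(The naïve average (+133.34 + -135.56)/2 = -1.11° is on the wrong side of the globe.)

178.89°E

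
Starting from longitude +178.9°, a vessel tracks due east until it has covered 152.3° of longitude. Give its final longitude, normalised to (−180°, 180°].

Start at +178.9°; shift +152.3° → +331.2°.
+331.2° lies outside (−180°, 180°]; subtract 360° → -28.8°.

-28.8°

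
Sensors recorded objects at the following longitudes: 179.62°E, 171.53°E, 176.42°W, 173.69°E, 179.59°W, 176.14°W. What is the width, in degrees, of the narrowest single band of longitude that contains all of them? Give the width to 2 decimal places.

12.33°

Sort the longitudes: -179.59°, -176.42°, -176.14°, +171.53°, +173.69°, +179.62°.
Eastward gaps between consecutive values (wrapping around): 3.17°, 0.28°, 347.67°, 2.16°, 5.93°, 0.79°.
Largest gap = 347.67° ⇒ minimal covering band is its complement: 360° − 347.67° = 12.33°.
Band runs from +171.53° eastward to -176.14°, crossing the antimeridian.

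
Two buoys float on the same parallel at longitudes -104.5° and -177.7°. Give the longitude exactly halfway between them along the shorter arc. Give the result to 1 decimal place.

Signed shortest Δλ from -104.5° to -177.7° is -73.2°.
Midpoint longitude = -104.5° + (-73.2°)/2 = -104.5° − 36.6° = -141.1°.

-141.1°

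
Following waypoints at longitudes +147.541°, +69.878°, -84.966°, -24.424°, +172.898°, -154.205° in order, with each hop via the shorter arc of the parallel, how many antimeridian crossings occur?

Leg 1: +147.541° → +69.878°, shortest Δλ = -77.663° (west) — does not cross 180°.
Leg 2: +69.878° → -84.966°, shortest Δλ = -154.844° (west) — does not cross 180°.
Leg 3: -84.966° → -24.424°, shortest Δλ = 60.542° (east) — does not cross 180°.
Leg 4: -24.424° → +172.898°, shortest Δλ = -162.678° (west) — crosses 180°.
Leg 5: +172.898° → -154.205°, shortest Δλ = 32.897° (east) — crosses 180°.
Total crossings: 2.

2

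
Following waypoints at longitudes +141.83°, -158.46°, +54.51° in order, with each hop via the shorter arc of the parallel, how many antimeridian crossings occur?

2

Leg 1: +141.83° → -158.46°, shortest Δλ = 59.71° (east) — crosses 180°.
Leg 2: -158.46° → +54.51°, shortest Δλ = -147.03° (west) — crosses 180°.
Total crossings: 2.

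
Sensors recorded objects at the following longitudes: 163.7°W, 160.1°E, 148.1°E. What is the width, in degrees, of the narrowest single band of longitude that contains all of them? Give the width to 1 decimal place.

Sort the longitudes: -163.7°, +148.1°, +160.1°.
Eastward gaps between consecutive values (wrapping around): 311.8°, 12.0°, 36.2°.
Largest gap = 311.8° ⇒ minimal covering band is its complement: 360° − 311.8° = 48.2°.
Band runs from +148.1° eastward to -163.7°, crossing the antimeridian.

48.2°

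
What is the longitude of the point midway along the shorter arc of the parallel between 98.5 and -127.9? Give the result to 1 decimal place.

Signed shortest Δλ from +98.5° to -127.9° is +133.6°.
Midpoint longitude = +98.5° + (+133.6°)/2 = +98.5° + 66.8° = +165.3°.
(The naïve average (+98.5 + -127.9)/2 = -14.7° is on the wrong side of the globe.)

+165.3°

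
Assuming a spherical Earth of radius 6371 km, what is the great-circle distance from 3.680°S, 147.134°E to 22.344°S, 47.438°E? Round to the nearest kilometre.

Δλ = 47.438 − 147.134 = -99.696°.
Δφ = -22.344 − -3.680 = -18.664°.
a = sin²(Δφ/2) + cos φ₁ · cos φ₂ · sin²(Δλ/2) = 0.565527.
c = 2·atan2(√a, √(1−a)) = 1.70223 rad → d = 6371·c ≈ 10844.89 km.

10845 km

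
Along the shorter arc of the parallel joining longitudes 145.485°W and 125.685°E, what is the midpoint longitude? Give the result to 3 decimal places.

170.100°E

Signed shortest Δλ from -145.485° to +125.685° is -88.830°.
Midpoint longitude = -145.485° + (-88.830°)/2 = -145.485° − 44.415° = -189.900°.
Normalise into (−180°, 180°]: +170.100°.
(The naïve average (-145.485 + +125.685)/2 = -9.9° is on the wrong side of the globe.)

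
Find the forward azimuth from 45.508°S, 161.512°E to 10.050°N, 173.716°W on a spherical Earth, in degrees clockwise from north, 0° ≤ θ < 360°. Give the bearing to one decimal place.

Δλ = -173.716 − 161.512 = -335.228°; wrapped into (−180°, 180°]: 24.772°.
θ = atan2( sin Δλ · cos φ₂ , cos φ₁ · sin φ₂ − sin φ₁ · cos φ₂ · cos Δλ )
  = atan2(0.41258, 0.76007) = 28.494° → normalised to [0°, 360°): 28.494°.

28.5°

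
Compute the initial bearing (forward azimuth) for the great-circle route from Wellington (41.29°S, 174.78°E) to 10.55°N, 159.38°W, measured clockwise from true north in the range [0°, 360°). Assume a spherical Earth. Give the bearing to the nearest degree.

Δλ = -159.38 − 174.78 = -334.16°; wrapped into (−180°, 180°]: 25.84°.
θ = atan2( sin Δλ · cos φ₂ , cos φ₁ · sin φ₂ − sin φ₁ · cos φ₂ · cos Δλ )
  = atan2(0.42849, 0.72143) = 30.708° → normalised to [0°, 360°): 30.708°.

31°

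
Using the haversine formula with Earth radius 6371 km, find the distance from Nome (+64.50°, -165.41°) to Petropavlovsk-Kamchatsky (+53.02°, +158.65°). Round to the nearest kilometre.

Δλ = 158.65 − -165.41 = 324.06°; wrapped into (−180°, 180°]: -35.94°.
Δφ = 53.02 − 64.50 = -11.48°.
a = sin²(Δφ/2) + cos φ₁ · cos φ₂ · sin²(Δλ/2) = 0.034652.
c = 2·atan2(√a, √(1−a)) = 0.37449 rad → d = 6371·c ≈ 2385.86 km.

2386 km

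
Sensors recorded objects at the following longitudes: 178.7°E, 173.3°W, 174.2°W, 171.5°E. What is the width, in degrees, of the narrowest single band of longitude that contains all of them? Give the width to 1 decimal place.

15.2°

Sort the longitudes: -174.2°, -173.3°, +171.5°, +178.7°.
Eastward gaps between consecutive values (wrapping around): 0.9°, 344.8°, 7.2°, 7.1°.
Largest gap = 344.8° ⇒ minimal covering band is its complement: 360° − 344.8° = 15.2°.
Band runs from +171.5° eastward to -173.3°, crossing the antimeridian.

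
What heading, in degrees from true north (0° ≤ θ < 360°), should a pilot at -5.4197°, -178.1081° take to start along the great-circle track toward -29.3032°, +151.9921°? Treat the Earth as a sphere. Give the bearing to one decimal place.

226.3°

Δλ = 151.9921 − -178.1081 = 330.1002°; wrapped into (−180°, 180°]: -29.8998°.
θ = atan2( sin Δλ · cos φ₂ , cos φ₁ · sin φ₂ − sin φ₁ · cos φ₂ · cos Δλ )
  = atan2(-0.43470, -0.41584) = -133.730° → normalised to [0°, 360°): 226.270°.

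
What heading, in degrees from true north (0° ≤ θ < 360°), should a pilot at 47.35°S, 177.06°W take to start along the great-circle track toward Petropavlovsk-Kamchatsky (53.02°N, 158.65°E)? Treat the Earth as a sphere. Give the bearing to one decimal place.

345.3°

Δλ = 158.65 − -177.06 = 335.71°; wrapped into (−180°, 180°]: -24.29°.
θ = atan2( sin Δλ · cos φ₂ , cos φ₁ · sin φ₂ − sin φ₁ · cos φ₂ · cos Δλ )
  = atan2(-0.24745, 0.94450) = -14.681° → normalised to [0°, 360°): 345.319°.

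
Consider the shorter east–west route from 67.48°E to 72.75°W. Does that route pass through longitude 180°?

No

Signed shortest Δλ = ((-72.75 − 67.48 + 180) mod 360) − 180 = -140.23°.
Going west by 140.23° from +67.48° reaches -72.75° without touching 180°.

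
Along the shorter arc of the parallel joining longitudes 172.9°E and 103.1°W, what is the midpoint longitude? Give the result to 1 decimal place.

Signed shortest Δλ from +172.9° to -103.1° is +84.0°.
Midpoint longitude = +172.9° + (+84.0°)/2 = +172.9° + 42.0° = +214.9°.
Normalise into (−180°, 180°]: -145.1°.
(The naïve average (+172.9 + -103.1)/2 = 34.9° is on the wrong side of the globe.)

145.1°W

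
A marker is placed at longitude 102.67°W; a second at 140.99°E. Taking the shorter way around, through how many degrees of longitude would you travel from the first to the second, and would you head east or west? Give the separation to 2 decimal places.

Raw difference: 140.99 − -102.67 = 243.66°.
Normalise into (−180°, 180°]: 243.66° − 360° = -116.34°.
Negative ⇒ the second point lies to the west; separation 116.34°.

116.34° west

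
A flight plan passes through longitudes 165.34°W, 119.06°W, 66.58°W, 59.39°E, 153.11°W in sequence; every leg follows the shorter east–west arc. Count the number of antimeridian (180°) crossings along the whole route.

Leg 1: -165.34° → -119.06°, shortest Δλ = 46.28° (east) — does not cross 180°.
Leg 2: -119.06° → -66.58°, shortest Δλ = 52.48° (east) — does not cross 180°.
Leg 3: -66.58° → +59.39°, shortest Δλ = 125.97° (east) — does not cross 180°.
Leg 4: +59.39° → -153.11°, shortest Δλ = 147.5° (east) — crosses 180°.
Total crossings: 1.

1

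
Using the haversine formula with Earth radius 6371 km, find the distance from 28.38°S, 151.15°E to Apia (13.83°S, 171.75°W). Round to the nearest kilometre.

4153 km

Δλ = -171.75 − 151.15 = -322.90°; wrapped into (−180°, 180°]: 37.10°.
Δφ = -13.83 − -28.38 = 14.55°.
a = sin²(Δφ/2) + cos φ₁ · cos φ₂ · sin²(Δλ/2) = 0.102498.
c = 2·atan2(√a, √(1−a)) = 0.65178 rad → d = 6371·c ≈ 4152.51 km.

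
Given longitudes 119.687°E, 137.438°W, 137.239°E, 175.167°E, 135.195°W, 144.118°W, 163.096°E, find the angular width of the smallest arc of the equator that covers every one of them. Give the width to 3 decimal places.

Sort the longitudes: -144.118°, -137.438°, -135.195°, +119.687°, +137.239°, +163.096°, +175.167°.
Eastward gaps between consecutive values (wrapping around): 6.680°, 2.243°, 254.882°, 17.552°, 25.857°, 12.071°, 40.715°.
Largest gap = 254.882° ⇒ minimal covering band is its complement: 360° − 254.882° = 105.118°.
Band runs from +119.687° eastward to -135.195°, crossing the antimeridian.

105.118°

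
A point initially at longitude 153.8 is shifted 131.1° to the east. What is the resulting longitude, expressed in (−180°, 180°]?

Start at +153.8°; shift +131.1° → +284.9°.
+284.9° lies outside (−180°, 180°]; subtract 360° → -75.1°.

-75.1°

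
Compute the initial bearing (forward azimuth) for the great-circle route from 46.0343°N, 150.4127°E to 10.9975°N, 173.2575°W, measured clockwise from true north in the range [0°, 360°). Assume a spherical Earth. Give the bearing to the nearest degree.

127°

Δλ = -173.2575 − 150.4127 = -323.6702°; wrapped into (−180°, 180°]: 36.3298°.
θ = atan2( sin Δλ · cos φ₂ , cos φ₁ · sin φ₂ − sin φ₁ · cos φ₂ · cos Δλ )
  = atan2(0.58155, -0.43677) = 126.908° → normalised to [0°, 360°): 126.908°.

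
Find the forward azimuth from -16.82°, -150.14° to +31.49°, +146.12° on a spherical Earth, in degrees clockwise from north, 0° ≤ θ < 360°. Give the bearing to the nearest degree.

309°

Δλ = 146.12 − -150.14 = 296.26°; wrapped into (−180°, 180°]: -63.74°.
θ = atan2( sin Δλ · cos φ₂ , cos φ₁ · sin φ₂ − sin φ₁ · cos φ₂ · cos Δλ )
  = atan2(-0.76473, 0.60918) = -51.459° → normalised to [0°, 360°): 308.541°.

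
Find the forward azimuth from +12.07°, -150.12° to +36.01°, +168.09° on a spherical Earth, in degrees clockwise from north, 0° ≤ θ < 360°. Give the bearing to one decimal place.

309.8°

Δλ = 168.09 − -150.12 = 318.21°; wrapped into (−180°, 180°]: -41.79°.
θ = atan2( sin Δλ · cos φ₂ , cos φ₁ · sin φ₂ − sin φ₁ · cos φ₂ · cos Δλ )
  = atan2(-0.53906, 0.44881) = -50.220° → normalised to [0°, 360°): 309.780°.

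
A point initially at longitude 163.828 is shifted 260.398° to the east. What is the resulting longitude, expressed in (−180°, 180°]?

Start at +163.828°; shift +260.398° → +424.226°.
+424.226° lies outside (−180°, 180°]; subtract 360° → +64.226°.

+64.226°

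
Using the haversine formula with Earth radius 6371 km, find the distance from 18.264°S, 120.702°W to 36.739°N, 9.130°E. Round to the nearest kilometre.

Δλ = 9.130 − -120.702 = 129.832°.
Δφ = 36.739 − -18.264 = 55.003°.
a = sin²(Δφ/2) + cos φ₁ · cos φ₂ · sin²(Δλ/2) = 0.837456.
c = 2·atan2(√a, √(1−a)) = 2.31164 rad → d = 6371·c ≈ 14727.48 km.

14727 km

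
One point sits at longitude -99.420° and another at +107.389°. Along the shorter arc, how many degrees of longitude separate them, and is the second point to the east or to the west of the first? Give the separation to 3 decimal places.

153.191° west

Raw difference: 107.389 − -99.420 = 206.809°.
Normalise into (−180°, 180°]: 206.809° − 360° = -153.191°.
Negative ⇒ the second point lies to the west; separation 153.191°.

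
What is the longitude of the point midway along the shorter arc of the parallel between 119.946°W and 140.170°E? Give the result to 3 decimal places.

169.888°W

Signed shortest Δλ from -119.946° to +140.170° is -99.884°.
Midpoint longitude = -119.946° + (-99.884°)/2 = -119.946° − 49.942° = -169.888°.
(The naïve average (-119.946 + +140.170)/2 = 10.112° is on the wrong side of the globe.)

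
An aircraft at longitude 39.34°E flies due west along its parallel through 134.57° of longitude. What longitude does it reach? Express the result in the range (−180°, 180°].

95.23°W

Start at +39.34°; shift −134.57° → -95.23°.
-95.23° already lies in (−180°, 180°].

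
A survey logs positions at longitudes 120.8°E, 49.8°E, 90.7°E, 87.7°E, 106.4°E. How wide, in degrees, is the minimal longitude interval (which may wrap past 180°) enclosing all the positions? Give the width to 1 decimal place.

71.0°

Sort the longitudes: +49.8°, +87.7°, +90.7°, +106.4°, +120.8°.
Eastward gaps between consecutive values (wrapping around): 37.9°, 3.0°, 15.7°, 14.4°, 289.0°.
Largest gap = 289.0° ⇒ minimal covering band is its complement: 360° − 289.0° = 71.0°.
Band runs from +49.8° eastward to +120.8°.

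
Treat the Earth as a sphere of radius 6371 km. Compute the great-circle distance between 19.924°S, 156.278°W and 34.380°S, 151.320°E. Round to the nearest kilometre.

5366 km

Δλ = 151.320 − -156.278 = 307.598°; wrapped into (−180°, 180°]: -52.402°.
Δφ = -34.380 − -19.924 = -14.456°.
a = sin²(Δφ/2) + cos φ₁ · cos φ₂ · sin²(Δλ/2) = 0.167087.
c = 2·atan2(√a, √(1−a)) = 0.84220 rad → d = 6371·c ≈ 5365.64 km.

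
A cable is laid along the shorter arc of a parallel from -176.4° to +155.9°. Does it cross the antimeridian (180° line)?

Yes

Naïve |155.9 − -176.4| = 332.3° > 180°, so the shorter arc goes the other way round — across 180°.
Signed shortest Δλ = ((155.9 − -176.4 + 180) mod 360) − 180 = -27.7°.
Going west by 27.7° from -176.4° passes through 180° before reaching +155.9°.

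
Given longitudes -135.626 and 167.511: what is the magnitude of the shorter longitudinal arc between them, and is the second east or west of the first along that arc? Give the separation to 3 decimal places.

56.863° west

Raw difference: 167.511 − -135.626 = 303.137°.
Normalise into (−180°, 180°]: 303.137° − 360° = -56.863°.
Negative ⇒ the second point lies to the west; separation 56.863°.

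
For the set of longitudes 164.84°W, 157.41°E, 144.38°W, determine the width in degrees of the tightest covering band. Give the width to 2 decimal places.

58.21°

Sort the longitudes: -164.84°, -144.38°, +157.41°.
Eastward gaps between consecutive values (wrapping around): 20.46°, 301.79°, 37.75°.
Largest gap = 301.79° ⇒ minimal covering band is its complement: 360° − 301.79° = 58.21°.
Band runs from +157.41° eastward to -144.38°, crossing the antimeridian.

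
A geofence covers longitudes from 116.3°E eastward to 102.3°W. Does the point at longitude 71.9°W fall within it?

Band width going east from +116.3° to -102.3°: ((-102.3 − 116.3) mod 360) = 141.4°.
Offset of -71.9° east of the west edge: ((-71.9 − 116.3) mod 360) = 171.8°.
171.8° > 141.4° ⇒ outside.

No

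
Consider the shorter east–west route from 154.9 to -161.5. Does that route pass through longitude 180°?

Yes

Naïve |-161.5 − 154.9| = 316.4° > 180°, so the shorter arc goes the other way round — across 180°.
Signed shortest Δλ = ((-161.5 − 154.9 + 180) mod 360) − 180 = 43.6°.
Going east by 43.6° from +154.9° passes through 180° before reaching -161.5°.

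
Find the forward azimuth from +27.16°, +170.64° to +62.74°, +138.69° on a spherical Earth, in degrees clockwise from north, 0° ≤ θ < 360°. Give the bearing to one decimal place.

Δλ = 138.69 − 170.64 = -31.95°.
θ = atan2( sin Δλ · cos φ₂ , cos φ₁ · sin φ₂ − sin φ₁ · cos φ₂ · cos Δλ )
  = atan2(-0.24238, 0.61351) = -21.557° → normalised to [0°, 360°): 338.443°.

338.4°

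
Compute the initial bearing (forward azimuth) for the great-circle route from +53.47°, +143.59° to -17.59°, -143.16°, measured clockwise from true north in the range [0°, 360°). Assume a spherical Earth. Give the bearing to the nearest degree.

114°

Δλ = -143.16 − 143.59 = -286.75°; wrapped into (−180°, 180°]: 73.25°.
θ = atan2( sin Δλ · cos φ₂ , cos φ₁ · sin φ₂ − sin φ₁ · cos φ₂ · cos Δλ )
  = atan2(0.91280, -0.40064) = 113.697° → normalised to [0°, 360°): 113.697°.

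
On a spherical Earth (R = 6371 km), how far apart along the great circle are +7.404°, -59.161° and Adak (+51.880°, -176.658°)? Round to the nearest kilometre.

Δλ = -176.658 − -59.161 = -117.497°.
Δφ = 51.880 − 7.404 = 44.476°.
a = sin²(Δφ/2) + cos φ₁ · cos φ₂ · sin²(Δλ/2) = 0.590628.
c = 2·atan2(√a, √(1−a)) = 1.75306 rad → d = 6371·c ≈ 11168.75 km.

11169 km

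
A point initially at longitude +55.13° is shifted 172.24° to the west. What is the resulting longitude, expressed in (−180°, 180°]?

-117.11°

Start at +55.13°; shift −172.24° → -117.11°.
-117.11° already lies in (−180°, 180°].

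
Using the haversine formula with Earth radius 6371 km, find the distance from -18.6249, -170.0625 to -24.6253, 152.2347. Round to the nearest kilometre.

Δλ = 152.2347 − -170.0625 = 322.2972°; wrapped into (−180°, 180°]: -37.7028°.
Δφ = -24.6253 − -18.6249 = -6.0004°.
a = sin²(Δφ/2) + cos φ₁ · cos φ₂ · sin²(Δλ/2) = 0.092677.
c = 2·atan2(√a, √(1−a)) = 0.61868 rad → d = 6371·c ≈ 3941.60 km.

3942 km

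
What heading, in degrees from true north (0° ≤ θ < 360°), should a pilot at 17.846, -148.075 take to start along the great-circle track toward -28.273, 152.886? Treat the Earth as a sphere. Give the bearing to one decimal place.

232.0°

Δλ = 152.886 − -148.075 = 300.961°; wrapped into (−180°, 180°]: -59.039°.
θ = atan2( sin Δλ · cos φ₂ , cos φ₁ · sin φ₂ − sin φ₁ · cos φ₂ · cos Δλ )
  = atan2(-0.75522, -0.58973) = -127.986° → normalised to [0°, 360°): 232.014°.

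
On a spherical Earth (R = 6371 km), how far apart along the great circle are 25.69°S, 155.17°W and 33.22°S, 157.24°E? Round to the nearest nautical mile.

2507 nmi

Δλ = 157.24 − -155.17 = 312.41°; wrapped into (−180°, 180°]: -47.59°.
Δφ = -33.22 − -25.69 = -7.53°.
a = sin²(Δφ/2) + cos φ₁ · cos φ₂ · sin²(Δλ/2) = 0.127032.
c = 2·atan2(√a, √(1−a)) = 0.72886 rad → d = 6371·c ≈ 4643.54 km ≈ 2507.31 nmi.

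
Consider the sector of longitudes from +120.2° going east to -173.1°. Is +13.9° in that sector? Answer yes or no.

Band width going east from +120.2° to -173.1°: ((-173.1 − 120.2) mod 360) = 66.7°.
Offset of +13.9° east of the west edge: ((13.9 − 120.2) mod 360) = 253.7°.
253.7° > 66.7° ⇒ outside.

No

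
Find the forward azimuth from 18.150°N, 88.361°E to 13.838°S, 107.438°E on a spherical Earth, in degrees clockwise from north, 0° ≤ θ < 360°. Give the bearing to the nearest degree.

148°

Δλ = 107.438 − 88.361 = 19.077°.
θ = atan2( sin Δλ · cos φ₂ , cos φ₁ · sin φ₂ − sin φ₁ · cos φ₂ · cos Δλ )
  = atan2(0.31735, -0.51313) = 148.265° → normalised to [0°, 360°): 148.265°.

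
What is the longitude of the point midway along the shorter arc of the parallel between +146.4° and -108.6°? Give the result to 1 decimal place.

-161.1°

Signed shortest Δλ from +146.4° to -108.6° is +105.0°.
Midpoint longitude = +146.4° + (+105.0°)/2 = +146.4° + 52.5° = +198.9°.
Normalise into (−180°, 180°]: -161.1°.
(The naïve average (+146.4 + -108.6)/2 = 18.9° is on the wrong side of the globe.)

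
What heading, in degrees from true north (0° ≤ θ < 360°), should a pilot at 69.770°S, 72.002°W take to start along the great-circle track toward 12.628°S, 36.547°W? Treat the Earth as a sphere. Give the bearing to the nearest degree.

Δλ = -36.547 − -72.002 = 35.455°.
θ = atan2( sin Δλ · cos φ₂ , cos φ₁ · sin φ₂ − sin φ₁ · cos φ₂ · cos Δλ )
  = atan2(0.56603, 0.67024) = 40.182° → normalised to [0°, 360°): 40.182°.

40°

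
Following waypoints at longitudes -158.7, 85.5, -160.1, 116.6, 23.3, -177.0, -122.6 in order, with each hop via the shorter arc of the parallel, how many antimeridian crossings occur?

4

Leg 1: -158.7° → +85.5°, shortest Δλ = -115.8° (west) — crosses 180°.
Leg 2: +85.5° → -160.1°, shortest Δλ = 114.4° (east) — crosses 180°.
Leg 3: -160.1° → +116.6°, shortest Δλ = -83.3° (west) — crosses 180°.
Leg 4: +116.6° → +23.3°, shortest Δλ = -93.3° (west) — does not cross 180°.
Leg 5: +23.3° → -177.0°, shortest Δλ = 159.7° (east) — crosses 180°.
Leg 6: -177.0° → -122.6°, shortest Δλ = 54.4° (east) — does not cross 180°.
Total crossings: 4.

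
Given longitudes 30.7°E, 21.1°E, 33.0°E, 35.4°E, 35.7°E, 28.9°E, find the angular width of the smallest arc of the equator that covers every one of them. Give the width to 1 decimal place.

Sort the longitudes: +21.1°, +28.9°, +30.7°, +33.0°, +35.4°, +35.7°.
Eastward gaps between consecutive values (wrapping around): 7.8°, 1.8°, 2.3°, 2.4°, 0.3°, 345.4°.
Largest gap = 345.4° ⇒ minimal covering band is its complement: 360° − 345.4° = 14.6°.
Band runs from +21.1° eastward to +35.7°.

14.6°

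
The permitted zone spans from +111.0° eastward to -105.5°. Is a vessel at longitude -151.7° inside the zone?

Band width going east from +111.0° to -105.5°: ((-105.5 − 111.0) mod 360) = 143.5°.
Offset of -151.7° east of the west edge: ((-151.7 − 111.0) mod 360) = 97.3°.
97.3° ≤ 143.5° ⇒ inside.

Yes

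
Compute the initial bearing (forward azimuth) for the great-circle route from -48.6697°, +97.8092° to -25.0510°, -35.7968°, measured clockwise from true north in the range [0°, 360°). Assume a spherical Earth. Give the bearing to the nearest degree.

221°

Δλ = -35.7968 − 97.8092 = -133.6060°.
θ = atan2( sin Δλ · cos φ₂ , cos φ₁ · sin φ₂ − sin φ₁ · cos φ₂ · cos Δλ )
  = atan2(-0.65598, -0.74881) = -138.781° → normalised to [0°, 360°): 221.219°.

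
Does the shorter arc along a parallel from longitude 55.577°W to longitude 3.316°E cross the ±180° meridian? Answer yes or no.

Signed shortest Δλ = ((3.316 − -55.577 + 180) mod 360) − 180 = 58.893°.
Going east by 58.893° from -55.577° reaches +3.316° without touching 180°.

No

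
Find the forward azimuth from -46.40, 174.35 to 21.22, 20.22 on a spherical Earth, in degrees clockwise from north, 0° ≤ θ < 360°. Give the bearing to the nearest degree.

Δλ = 20.22 − 174.35 = -154.13°.
θ = atan2( sin Δλ · cos φ₂ , cos φ₁ · sin φ₂ − sin φ₁ · cos φ₂ · cos Δλ )
  = atan2(-0.40675, -0.35781) = -131.338° → normalised to [0°, 360°): 228.662°.

229°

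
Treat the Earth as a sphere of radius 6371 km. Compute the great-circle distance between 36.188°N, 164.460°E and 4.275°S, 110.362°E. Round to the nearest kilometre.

7190 km

Δλ = 110.362 − 164.460 = -54.098°.
Δφ = -4.275 − 36.188 = -40.463°.
a = sin²(Δφ/2) + cos φ₁ · cos φ₂ · sin²(Δλ/2) = 0.286028.
c = 2·atan2(√a, √(1−a)) = 1.12858 rad → d = 6371·c ≈ 7190.18 km.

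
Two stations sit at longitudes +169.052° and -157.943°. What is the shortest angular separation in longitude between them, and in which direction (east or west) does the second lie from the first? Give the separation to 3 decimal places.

33.005° east

Raw difference: -157.943 − 169.052 = -326.995°.
Normalise into (−180°, 180°]: -326.995° + 360° = 33.005°.
Positive ⇒ the second point lies to the east; separation 33.005°.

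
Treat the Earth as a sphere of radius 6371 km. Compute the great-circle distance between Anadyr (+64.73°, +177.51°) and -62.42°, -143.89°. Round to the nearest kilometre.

14491 km

Δλ = -143.89 − 177.51 = -321.40°; wrapped into (−180°, 180°]: 38.60°.
Δφ = -62.42 − 64.73 = -127.15°.
a = sin²(Δφ/2) + cos φ₁ · cos φ₂ · sin²(Δλ/2) = 0.823542.
c = 2·atan2(√a, √(1−a)) = 2.27455 rad → d = 6371·c ≈ 14491.16 km.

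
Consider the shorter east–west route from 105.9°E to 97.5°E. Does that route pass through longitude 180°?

Signed shortest Δλ = ((97.5 − 105.9 + 180) mod 360) − 180 = -8.4°.
Going west by 8.4° from +105.9° reaches +97.5° without touching 180°.

No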